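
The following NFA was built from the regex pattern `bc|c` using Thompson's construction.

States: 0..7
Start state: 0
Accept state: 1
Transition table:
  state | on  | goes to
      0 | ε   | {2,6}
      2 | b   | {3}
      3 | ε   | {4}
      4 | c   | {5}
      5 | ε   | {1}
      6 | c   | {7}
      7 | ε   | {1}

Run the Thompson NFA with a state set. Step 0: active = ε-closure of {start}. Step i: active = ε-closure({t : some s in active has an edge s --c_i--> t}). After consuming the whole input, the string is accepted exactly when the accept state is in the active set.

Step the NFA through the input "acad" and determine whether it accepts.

Answer: REJECT

Trace:
initial (ε-close {0}): {0,2,6}
'a' @ 1: {}  — state set empty
rest 'cad' ignored (set empty)
end set {} — state 1 not in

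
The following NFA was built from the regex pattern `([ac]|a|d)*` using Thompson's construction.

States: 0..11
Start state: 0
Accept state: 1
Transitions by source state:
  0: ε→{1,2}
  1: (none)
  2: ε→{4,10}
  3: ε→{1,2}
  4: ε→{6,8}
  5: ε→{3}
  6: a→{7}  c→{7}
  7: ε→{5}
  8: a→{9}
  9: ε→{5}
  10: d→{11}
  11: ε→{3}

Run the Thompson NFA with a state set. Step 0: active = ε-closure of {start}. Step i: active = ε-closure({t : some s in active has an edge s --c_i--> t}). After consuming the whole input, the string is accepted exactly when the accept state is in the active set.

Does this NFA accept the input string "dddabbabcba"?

Answer: REJECT

Steps:
initial (ε-close {0}): {0,1,2,4,6,8,10}
'd' @ 1: {1,2,3,4,6,8,10,11}  ✓accept
'd' @ 2: {1,2,3,4,6,8,10,11}  ✓accept
'd' @ 3: {1,2,3,4,6,8,10,11}  ✓accept
'a' @ 4: {1,2,3,4,5,6,7,8,9,10}  ✓accept
'b' @ 5: {}  — dead — no transitions
rest 'babcba' ignored (set empty)
end set {} — state 1 not in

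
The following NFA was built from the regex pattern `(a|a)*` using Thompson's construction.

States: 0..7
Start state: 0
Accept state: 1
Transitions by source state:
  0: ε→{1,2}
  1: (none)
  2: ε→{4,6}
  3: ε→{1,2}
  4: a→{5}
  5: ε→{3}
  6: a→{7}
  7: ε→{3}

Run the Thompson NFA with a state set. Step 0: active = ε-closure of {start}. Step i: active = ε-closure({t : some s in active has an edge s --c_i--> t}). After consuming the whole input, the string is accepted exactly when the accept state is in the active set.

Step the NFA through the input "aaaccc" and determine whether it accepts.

Answer: REJECT

Trace:
start: ε-closure({0}) = {0,1,2,4,6}
'a' @ 1: {1,2,3,4,5,6,7}  (accept∈set)
'a' @ 2: {1,2,3,4,5,6,7}  (accept∈set)
'a' @ 3: {1,2,3,4,5,6,7}  (accept∈set)
'c' @ 4: {}  — state set empty
rest 'cc' ignored (set empty)
end set {} — state 1 not in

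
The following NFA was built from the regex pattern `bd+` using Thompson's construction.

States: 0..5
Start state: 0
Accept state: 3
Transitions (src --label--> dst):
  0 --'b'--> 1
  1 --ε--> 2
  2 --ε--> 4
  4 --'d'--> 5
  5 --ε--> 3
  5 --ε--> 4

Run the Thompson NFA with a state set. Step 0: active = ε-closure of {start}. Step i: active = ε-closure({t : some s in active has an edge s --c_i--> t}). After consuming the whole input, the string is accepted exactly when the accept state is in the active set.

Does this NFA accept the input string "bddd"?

Answer: ACCEPT

Derivation:
start: ε-closure({0}) = {0}
'b' @ 1: {1,2,4}
'd' @ 2: {3,4,5}  [accepting]
'd' @ 3: {3,4,5}  [accepting]
'd' @ 4: {3,4,5}  [accepting]
after full input: {3,4,5}  (accept=3 in)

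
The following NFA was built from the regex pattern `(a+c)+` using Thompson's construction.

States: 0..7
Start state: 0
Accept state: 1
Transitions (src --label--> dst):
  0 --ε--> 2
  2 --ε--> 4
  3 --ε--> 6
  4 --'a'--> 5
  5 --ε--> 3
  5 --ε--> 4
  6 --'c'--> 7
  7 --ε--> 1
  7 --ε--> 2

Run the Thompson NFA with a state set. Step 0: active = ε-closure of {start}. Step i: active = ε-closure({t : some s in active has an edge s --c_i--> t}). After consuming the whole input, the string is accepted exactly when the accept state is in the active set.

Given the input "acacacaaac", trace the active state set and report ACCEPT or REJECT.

Answer: ACCEPT

Derivation:
initial (ε-close {0}): {0,2,4}
'a' @ 1: {3,4,5,6}
'c' @ 2: {1,2,4,7}  [accepting]
'a' @ 3: {3,4,5,6}
'c' @ 4: {1,2,4,7}  [accepting]
'a' @ 5: {3,4,5,6}
'c' @ 6: {1,2,4,7}  [accepting]
'a' @ 7: {3,4,5,6}
'a' @ 8: {3,4,5,6}
'a' @ 9: {3,4,5,6}
'c' @ 10: {1,2,4,7}  [accepting]
end set {1,2,4,7} — state 1 in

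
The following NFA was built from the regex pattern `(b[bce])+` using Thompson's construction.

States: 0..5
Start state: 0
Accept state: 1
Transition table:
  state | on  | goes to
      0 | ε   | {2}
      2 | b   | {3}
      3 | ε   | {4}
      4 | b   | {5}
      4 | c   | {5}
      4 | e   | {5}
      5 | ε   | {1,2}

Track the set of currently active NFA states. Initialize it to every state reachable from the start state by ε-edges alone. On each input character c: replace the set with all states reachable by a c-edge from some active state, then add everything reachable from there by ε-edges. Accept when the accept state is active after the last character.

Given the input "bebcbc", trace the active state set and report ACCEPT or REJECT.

initial (ε-close {0}): {0,2}
'b' @ 1: {3,4}
'e' @ 2: {1,2,5}  (accept∈set)
'b' @ 3: {3,4}
'c' @ 4: {1,2,5}  (accept∈set)
'b' @ 5: {3,4}
'c' @ 6: {1,2,5}  (accept∈set)
end set {1,2,5} — state 1 in

Answer: ACCEPT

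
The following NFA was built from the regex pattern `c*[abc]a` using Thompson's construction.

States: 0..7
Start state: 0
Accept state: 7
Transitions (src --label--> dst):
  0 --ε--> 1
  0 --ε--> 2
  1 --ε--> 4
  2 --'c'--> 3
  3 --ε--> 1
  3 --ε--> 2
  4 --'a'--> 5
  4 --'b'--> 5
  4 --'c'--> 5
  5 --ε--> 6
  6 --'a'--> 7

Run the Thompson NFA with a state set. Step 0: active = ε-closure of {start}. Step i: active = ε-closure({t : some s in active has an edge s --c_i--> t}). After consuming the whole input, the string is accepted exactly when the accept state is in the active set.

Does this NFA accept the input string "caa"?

Answer: ACCEPT

Steps:
initial (ε-close {0}): {0,1,2,4}
'c' @ 1: {1,2,3,4,5,6}
'a' @ 2: {5,6,7}  [accepting]
'a' @ 3: {7}  [accepting]
after full input: {7}  (accept=7 in)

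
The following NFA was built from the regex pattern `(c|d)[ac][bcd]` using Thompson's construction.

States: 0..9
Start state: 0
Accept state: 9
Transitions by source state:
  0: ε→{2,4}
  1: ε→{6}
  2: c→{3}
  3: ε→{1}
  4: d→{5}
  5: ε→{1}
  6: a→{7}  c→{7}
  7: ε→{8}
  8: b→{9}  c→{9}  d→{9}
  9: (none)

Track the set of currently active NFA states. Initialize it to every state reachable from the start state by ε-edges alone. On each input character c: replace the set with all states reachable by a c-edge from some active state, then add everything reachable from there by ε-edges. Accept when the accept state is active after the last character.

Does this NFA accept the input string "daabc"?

S₀ = ε-closure({0}) = {0,2,4}
'd' @ 1: {1,5,6}
'a' @ 2: {7,8}
'a' @ 3: {}  — state set empty
rest 'bc' ignored (set empty)
end set {} — state 9 not in

Answer: REJECT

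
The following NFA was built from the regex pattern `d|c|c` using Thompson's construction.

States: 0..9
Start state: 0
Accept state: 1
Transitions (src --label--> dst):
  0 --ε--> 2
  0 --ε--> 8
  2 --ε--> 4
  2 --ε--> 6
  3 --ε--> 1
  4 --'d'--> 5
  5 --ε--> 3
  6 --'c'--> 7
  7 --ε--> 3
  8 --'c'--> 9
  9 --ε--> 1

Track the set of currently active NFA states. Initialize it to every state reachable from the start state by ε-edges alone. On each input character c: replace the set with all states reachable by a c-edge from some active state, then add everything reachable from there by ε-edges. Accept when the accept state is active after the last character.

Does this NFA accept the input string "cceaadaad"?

start: ε-closure({0}) = {0,2,4,6,8}
'c' @ 1: {1,3,7,9}  ✓accept
'c' @ 2: {}  — no active states
rest 'eaadaad' ignored (set empty)
final: {}; accept 1 not in set

Answer: REJECT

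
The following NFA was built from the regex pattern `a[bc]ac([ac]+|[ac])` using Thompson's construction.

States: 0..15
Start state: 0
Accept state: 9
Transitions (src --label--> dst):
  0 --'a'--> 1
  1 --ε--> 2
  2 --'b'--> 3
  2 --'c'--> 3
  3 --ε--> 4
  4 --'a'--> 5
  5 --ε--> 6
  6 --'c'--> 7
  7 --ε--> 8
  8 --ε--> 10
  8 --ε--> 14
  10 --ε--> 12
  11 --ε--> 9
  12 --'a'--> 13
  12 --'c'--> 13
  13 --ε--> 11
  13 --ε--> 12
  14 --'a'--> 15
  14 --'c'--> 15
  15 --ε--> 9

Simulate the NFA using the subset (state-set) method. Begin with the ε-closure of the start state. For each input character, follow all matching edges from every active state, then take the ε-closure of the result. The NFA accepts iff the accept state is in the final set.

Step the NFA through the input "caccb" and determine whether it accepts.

start: ε-closure({0}) = {0}
'c' @ 1: {}  — no active states
rest 'accb' ignored (set empty)
end set {} — state 9 not in

Answer: REJECT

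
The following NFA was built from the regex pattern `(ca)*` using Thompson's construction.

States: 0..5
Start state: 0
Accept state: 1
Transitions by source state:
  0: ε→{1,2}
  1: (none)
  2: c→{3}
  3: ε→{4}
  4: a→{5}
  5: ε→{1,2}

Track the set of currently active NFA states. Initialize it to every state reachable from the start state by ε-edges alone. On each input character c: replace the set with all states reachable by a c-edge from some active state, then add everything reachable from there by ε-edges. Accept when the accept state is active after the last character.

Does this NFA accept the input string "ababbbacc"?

start: ε-closure({0}) = {0,1,2}
'a' @ 1: {}  — dead — no transitions
rest 'babbbacc' ignored (set empty)
final: {}; accept 1 not in set

Answer: REJECT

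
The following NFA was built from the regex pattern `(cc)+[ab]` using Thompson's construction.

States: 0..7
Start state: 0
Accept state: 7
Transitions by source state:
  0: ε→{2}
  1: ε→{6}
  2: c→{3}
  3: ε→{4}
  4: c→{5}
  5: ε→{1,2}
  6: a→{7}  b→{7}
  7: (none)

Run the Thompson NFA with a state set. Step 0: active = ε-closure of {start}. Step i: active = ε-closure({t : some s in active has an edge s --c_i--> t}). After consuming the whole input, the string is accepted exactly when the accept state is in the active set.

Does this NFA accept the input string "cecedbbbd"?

initial (ε-close {0}): {0,2}
'c' @ 1: {3,4}
'e' @ 2: {}  — no active states
rest 'cedbbbd' ignored (set empty)
after full input: {}  (accept=7 not in)

Answer: REJECT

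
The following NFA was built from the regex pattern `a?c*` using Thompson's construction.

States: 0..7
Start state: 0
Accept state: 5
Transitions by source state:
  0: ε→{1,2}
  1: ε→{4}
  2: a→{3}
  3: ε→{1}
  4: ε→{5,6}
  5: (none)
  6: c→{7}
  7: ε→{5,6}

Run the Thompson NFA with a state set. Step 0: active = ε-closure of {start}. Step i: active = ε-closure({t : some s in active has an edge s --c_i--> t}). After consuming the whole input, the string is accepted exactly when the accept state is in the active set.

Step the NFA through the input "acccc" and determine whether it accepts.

Answer: ACCEPT

Trace:
start: ε-closure({0}) = {0,1,2,4,5,6}
'a' @ 1: {1,3,4,5,6}  ✓accept
'c' @ 2: {5,6,7}  ✓accept
'c' @ 3: {5,6,7}  ✓accept
'c' @ 4: {5,6,7}  ✓accept
'c' @ 5: {5,6,7}  ✓accept
after full input: {5,6,7}  (accept=5 in)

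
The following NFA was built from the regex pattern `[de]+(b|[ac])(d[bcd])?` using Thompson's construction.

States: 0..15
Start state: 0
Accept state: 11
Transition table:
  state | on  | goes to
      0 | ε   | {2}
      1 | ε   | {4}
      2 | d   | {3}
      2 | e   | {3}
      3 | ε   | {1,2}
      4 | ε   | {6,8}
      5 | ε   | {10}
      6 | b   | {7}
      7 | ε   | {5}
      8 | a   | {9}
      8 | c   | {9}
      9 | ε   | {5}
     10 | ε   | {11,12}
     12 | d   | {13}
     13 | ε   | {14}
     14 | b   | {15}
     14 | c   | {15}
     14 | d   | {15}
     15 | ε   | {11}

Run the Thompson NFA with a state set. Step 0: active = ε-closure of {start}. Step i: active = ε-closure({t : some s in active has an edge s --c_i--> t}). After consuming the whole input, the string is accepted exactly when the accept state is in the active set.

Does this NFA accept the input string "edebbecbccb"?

start: ε-closure({0}) = {0,2}
'e' @ 1: {1,2,3,4,6,8}
'd' @ 2: {1,2,3,4,6,8}
'e' @ 3: {1,2,3,4,6,8}
'b' @ 4: {5,7,10,11,12}  ✓accept
'b' @ 5: {}  — no active states
rest 'ecbccb' ignored (set empty)
after full input: {}  (accept=11 not in)

Answer: REJECT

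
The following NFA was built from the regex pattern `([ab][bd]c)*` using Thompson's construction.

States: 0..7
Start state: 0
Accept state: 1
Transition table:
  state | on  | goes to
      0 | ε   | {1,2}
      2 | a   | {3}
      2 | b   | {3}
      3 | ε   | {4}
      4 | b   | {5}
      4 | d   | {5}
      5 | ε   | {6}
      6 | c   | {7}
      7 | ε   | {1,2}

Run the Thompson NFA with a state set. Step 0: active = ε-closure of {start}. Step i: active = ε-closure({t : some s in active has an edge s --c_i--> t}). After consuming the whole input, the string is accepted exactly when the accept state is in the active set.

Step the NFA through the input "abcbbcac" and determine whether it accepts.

initial (ε-close {0}): {0,1,2}
'a' @ 1: {3,4}
'b' @ 2: {5,6}
'c' @ 3: {1,2,7}  (accept∈set)
'b' @ 4: {3,4}
'b' @ 5: {5,6}
'c' @ 6: {1,2,7}  (accept∈set)
'a' @ 7: {3,4}
'c' @ 8: {}  — no active states
end set {} — state 1 not in

Answer: REJECT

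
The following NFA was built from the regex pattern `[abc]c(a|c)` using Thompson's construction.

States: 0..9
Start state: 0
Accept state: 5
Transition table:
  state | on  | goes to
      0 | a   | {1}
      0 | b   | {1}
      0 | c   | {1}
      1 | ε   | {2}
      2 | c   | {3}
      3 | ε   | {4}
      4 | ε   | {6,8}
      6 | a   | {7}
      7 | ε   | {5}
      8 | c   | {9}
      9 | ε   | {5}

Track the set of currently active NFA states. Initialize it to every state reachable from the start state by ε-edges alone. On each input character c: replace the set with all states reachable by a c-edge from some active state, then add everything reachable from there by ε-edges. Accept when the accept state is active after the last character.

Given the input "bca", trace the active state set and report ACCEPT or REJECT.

Answer: ACCEPT

Steps:
S₀ = ε-closure({0}) = {0}
'b' @ 1: {1,2}
'c' @ 2: {3,4,6,8}
'a' @ 3: {5,7}  [accepting]
after full input: {5,7}  (accept=5 in)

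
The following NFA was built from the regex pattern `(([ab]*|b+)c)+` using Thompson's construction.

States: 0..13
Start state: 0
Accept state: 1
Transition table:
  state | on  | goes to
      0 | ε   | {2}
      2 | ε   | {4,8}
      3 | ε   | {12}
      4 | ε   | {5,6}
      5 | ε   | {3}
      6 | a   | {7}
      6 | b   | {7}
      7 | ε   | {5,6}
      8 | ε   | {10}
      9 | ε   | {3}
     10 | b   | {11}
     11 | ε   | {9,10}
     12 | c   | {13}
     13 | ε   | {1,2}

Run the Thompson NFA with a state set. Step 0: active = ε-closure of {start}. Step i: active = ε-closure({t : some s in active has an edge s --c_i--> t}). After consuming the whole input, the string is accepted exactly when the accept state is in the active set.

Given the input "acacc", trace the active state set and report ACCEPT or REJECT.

Answer: ACCEPT

Derivation:
start: ε-closure({0}) = {0,2,3,4,5,6,8,10,12}
'a' @ 1: {3,5,6,7,12}
'c' @ 2: {1,2,3,4,5,6,8,10,12,13}  ✓accept
'a' @ 3: {3,5,6,7,12}
'c' @ 4: {1,2,3,4,5,6,8,10,12,13}  ✓accept
'c' @ 5: {1,2,3,4,5,6,8,10,12,13}  ✓accept
after full input: {1,2,3,4,5,6,8,10,12,13}  (accept=1 in)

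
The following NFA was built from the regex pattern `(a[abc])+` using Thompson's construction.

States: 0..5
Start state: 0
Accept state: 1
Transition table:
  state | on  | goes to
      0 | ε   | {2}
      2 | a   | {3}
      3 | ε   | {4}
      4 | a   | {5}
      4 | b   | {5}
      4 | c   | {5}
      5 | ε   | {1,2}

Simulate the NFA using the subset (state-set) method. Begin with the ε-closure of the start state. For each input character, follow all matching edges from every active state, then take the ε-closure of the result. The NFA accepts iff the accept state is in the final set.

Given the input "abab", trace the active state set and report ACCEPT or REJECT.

initial (ε-close {0}): {0,2}
'a' @ 1: {3,4}
'b' @ 2: {1,2,5}  ✓accept
'a' @ 3: {3,4}
'b' @ 4: {1,2,5}  ✓accept
final: {1,2,5}; accept 1 in set

Answer: ACCEPT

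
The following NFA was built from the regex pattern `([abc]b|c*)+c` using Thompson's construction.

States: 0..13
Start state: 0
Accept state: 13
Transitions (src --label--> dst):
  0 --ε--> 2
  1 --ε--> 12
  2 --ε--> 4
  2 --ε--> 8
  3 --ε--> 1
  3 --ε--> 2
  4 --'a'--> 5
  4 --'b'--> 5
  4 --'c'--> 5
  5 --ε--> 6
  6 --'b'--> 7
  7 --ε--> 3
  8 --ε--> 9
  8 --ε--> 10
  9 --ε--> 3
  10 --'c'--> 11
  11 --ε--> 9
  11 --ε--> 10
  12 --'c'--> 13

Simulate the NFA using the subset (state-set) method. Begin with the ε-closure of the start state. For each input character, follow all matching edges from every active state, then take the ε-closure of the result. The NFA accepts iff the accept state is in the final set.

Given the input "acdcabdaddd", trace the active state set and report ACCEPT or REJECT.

Answer: REJECT

Trace:
S₀ = ε-closure({0}) = {0,1,2,3,4,8,9,10,12}
'a' @ 1: {5,6}
'c' @ 2: {}  — dead — no transitions
rest 'dcabdaddd' ignored (set empty)
after full input: {}  (accept=13 not in)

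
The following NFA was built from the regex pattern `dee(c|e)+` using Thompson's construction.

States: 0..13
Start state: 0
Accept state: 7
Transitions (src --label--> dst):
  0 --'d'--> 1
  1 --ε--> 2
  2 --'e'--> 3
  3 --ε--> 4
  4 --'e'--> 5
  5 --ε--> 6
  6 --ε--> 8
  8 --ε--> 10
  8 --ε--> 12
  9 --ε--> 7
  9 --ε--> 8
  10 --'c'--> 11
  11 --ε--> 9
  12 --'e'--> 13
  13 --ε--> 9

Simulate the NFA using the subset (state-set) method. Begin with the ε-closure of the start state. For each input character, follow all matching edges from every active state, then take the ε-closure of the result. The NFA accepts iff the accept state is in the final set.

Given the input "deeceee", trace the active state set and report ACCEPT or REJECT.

Answer: ACCEPT

Steps:
S₀ = ε-closure({0}) = {0}
'd' @ 1: {1,2}
'e' @ 2: {3,4}
'e' @ 3: {5,6,8,10,12}
'c' @ 4: {7,8,9,10,11,12}  [accepting]
'e' @ 5: {7,8,9,10,12,13}  [accepting]
'e' @ 6: {7,8,9,10,12,13}  [accepting]
'e' @ 7: {7,8,9,10,12,13}  [accepting]
final: {7,8,9,10,12,13}; accept 7 in set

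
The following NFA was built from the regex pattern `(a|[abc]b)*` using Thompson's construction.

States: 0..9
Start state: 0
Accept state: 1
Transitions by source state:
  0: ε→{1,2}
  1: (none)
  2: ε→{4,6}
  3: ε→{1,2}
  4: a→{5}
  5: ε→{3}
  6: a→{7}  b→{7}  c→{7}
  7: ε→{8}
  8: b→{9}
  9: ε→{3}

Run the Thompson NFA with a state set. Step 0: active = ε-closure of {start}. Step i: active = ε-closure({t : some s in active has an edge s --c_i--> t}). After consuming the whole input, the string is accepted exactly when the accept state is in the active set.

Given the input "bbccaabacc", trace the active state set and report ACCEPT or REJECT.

S₀ = ε-closure({0}) = {0,1,2,4,6}
'b' @ 1: {7,8}
'b' @ 2: {1,2,3,4,6,9}  (accept∈set)
'c' @ 3: {7,8}
'c' @ 4: {}  — state set empty
rest 'aabacc' ignored (set empty)
end set {} — state 1 not in

Answer: REJECT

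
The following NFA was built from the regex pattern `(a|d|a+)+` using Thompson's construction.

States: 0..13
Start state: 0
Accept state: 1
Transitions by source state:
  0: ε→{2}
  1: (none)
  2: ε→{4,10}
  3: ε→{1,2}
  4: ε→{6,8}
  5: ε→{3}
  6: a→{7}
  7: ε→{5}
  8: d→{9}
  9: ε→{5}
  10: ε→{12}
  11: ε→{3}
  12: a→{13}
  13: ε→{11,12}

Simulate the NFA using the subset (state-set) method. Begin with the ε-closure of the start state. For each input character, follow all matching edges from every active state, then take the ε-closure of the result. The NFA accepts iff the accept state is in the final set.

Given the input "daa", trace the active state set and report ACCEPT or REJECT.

Answer: ACCEPT

Trace:
start: ε-closure({0}) = {0,2,4,6,8,10,12}
'd' @ 1: {1,2,3,4,5,6,8,9,10,12}  [accepting]
'a' @ 2: {1,2,3,4,5,6,7,8,10,11,12,13}  [accepting]
'a' @ 3: {1,2,3,4,5,6,7,8,10,11,12,13}  [accepting]
final: {1,2,3,4,5,6,7,8,10,11,12,13}; accept 1 in set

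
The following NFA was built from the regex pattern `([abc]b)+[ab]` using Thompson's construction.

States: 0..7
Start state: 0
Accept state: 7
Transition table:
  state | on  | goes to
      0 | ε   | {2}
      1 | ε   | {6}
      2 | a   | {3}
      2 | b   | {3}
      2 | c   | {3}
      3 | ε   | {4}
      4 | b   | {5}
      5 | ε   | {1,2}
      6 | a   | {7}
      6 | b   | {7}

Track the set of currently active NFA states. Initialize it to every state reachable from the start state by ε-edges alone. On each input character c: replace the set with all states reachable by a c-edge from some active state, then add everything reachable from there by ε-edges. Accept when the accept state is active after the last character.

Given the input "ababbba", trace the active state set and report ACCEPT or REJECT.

Answer: ACCEPT

Derivation:
S₀ = ε-closure({0}) = {0,2}
'a' @ 1: {3,4}
'b' @ 2: {1,2,5,6}
'a' @ 3: {3,4,7}  [accepting]
'b' @ 4: {1,2,5,6}
'b' @ 5: {3,4,7}  [accepting]
'b' @ 6: {1,2,5,6}
'a' @ 7: {3,4,7}  [accepting]
after full input: {3,4,7}  (accept=7 in)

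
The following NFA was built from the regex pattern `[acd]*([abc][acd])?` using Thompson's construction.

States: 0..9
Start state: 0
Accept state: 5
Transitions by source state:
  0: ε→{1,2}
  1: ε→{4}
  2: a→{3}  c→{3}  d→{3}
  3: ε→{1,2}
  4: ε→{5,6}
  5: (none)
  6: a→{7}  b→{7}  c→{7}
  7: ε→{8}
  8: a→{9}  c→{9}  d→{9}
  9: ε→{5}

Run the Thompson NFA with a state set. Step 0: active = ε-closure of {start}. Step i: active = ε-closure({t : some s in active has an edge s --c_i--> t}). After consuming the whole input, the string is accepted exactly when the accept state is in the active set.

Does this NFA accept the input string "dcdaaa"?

S₀ = ε-closure({0}) = {0,1,2,4,5,6}
'd' @ 1: {1,2,3,4,5,6}  ✓accept
'c' @ 2: {1,2,3,4,5,6,7,8}  ✓accept
'd' @ 3: {1,2,3,4,5,6,9}  ✓accept
'a' @ 4: {1,2,3,4,5,6,7,8}  ✓accept
'a' @ 5: {1,2,3,4,5,6,7,8,9}  ✓accept
'a' @ 6: {1,2,3,4,5,6,7,8,9}  ✓accept
end set {1,2,3,4,5,6,7,8,9} — state 5 in

Answer: ACCEPT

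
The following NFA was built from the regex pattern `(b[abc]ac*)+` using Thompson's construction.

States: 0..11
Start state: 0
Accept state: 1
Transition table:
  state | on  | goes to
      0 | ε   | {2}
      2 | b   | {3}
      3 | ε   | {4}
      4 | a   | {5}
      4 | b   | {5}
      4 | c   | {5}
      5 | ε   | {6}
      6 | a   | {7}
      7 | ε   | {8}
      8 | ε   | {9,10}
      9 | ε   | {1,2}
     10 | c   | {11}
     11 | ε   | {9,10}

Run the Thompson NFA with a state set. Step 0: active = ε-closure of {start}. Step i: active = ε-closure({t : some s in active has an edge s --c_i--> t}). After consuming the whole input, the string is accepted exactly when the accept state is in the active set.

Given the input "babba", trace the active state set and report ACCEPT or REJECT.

Answer: REJECT

Derivation:
S₀ = ε-closure({0}) = {0,2}
'b' @ 1: {3,4}
'a' @ 2: {5,6}
'b' @ 3: {}  — state set empty
rest 'ba' ignored (set empty)
after full input: {}  (accept=1 not in)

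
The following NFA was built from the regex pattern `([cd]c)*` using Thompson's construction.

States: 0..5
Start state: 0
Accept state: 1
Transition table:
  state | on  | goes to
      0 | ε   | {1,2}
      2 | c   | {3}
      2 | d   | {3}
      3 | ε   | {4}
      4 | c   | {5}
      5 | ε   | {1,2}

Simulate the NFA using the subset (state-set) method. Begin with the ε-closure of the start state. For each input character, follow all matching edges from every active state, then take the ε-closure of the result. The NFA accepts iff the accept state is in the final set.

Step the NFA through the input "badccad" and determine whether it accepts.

Answer: REJECT

Trace:
S₀ = ε-closure({0}) = {0,1,2}
'b' @ 1: {}  — state set empty
rest 'adccad' ignored (set empty)
end set {} — state 1 not in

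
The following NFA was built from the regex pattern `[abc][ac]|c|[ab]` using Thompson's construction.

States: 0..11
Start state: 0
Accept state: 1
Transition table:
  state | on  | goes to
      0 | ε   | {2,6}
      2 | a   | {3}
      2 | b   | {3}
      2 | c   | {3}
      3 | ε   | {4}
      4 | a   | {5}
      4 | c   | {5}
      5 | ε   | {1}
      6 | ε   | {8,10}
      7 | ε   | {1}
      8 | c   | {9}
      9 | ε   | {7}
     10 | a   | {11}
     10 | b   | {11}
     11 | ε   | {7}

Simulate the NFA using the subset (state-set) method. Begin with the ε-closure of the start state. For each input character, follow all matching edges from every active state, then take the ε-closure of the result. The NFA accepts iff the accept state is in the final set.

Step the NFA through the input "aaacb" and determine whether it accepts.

start: ε-closure({0}) = {0,2,6,8,10}
'a' @ 1: {1,3,4,7,11}  ✓accept
'a' @ 2: {1,5}  ✓accept
'a' @ 3: {}  — state set empty
rest 'cb' ignored (set empty)
final: {}; accept 1 not in set

Answer: REJECT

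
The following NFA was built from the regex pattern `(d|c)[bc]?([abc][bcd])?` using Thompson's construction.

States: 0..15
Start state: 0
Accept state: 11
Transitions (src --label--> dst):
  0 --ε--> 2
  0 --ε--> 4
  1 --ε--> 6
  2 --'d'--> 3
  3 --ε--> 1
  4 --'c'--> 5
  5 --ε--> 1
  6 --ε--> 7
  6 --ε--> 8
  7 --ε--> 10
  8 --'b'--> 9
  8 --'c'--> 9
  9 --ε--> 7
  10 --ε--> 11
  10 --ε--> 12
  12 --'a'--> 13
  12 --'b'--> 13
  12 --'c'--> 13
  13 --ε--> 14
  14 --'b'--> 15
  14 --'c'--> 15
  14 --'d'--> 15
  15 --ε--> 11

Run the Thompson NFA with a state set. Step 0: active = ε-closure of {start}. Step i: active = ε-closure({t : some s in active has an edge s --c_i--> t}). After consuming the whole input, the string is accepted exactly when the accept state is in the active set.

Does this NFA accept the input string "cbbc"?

initial (ε-close {0}): {0,2,4}
'c' @ 1: {1,5,6,7,8,10,11,12}  (accept∈set)
'b' @ 2: {7,9,10,11,12,13,14}  (accept∈set)
'b' @ 3: {11,13,14,15}  (accept∈set)
'c' @ 4: {11,15}  (accept∈set)
final: {11,15}; accept 11 in set

Answer: ACCEPT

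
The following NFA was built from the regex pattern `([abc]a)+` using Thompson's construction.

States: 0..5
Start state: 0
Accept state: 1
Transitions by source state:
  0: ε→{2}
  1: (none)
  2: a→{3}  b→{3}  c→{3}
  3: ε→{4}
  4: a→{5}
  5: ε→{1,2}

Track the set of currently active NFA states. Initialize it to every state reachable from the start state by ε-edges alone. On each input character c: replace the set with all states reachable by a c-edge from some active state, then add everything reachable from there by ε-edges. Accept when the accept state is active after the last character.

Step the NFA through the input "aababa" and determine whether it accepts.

Answer: ACCEPT

Steps:
initial (ε-close {0}): {0,2}
'a' @ 1: {3,4}
'a' @ 2: {1,2,5}  [accepting]
'b' @ 3: {3,4}
'a' @ 4: {1,2,5}  [accepting]
'b' @ 5: {3,4}
'a' @ 6: {1,2,5}  [accepting]
final: {1,2,5}; accept 1 in set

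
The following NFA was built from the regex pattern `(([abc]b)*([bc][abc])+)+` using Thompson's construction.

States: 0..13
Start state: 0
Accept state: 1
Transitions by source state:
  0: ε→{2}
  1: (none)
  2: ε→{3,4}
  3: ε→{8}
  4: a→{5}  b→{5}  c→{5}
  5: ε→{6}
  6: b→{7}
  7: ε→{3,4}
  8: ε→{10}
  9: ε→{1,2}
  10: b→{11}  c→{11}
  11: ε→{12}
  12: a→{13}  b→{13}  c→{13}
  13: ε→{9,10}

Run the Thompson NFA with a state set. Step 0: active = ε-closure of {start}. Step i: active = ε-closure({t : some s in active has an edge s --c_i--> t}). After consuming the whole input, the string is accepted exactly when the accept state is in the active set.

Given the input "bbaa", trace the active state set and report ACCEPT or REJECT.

Answer: REJECT

Derivation:
start: ε-closure({0}) = {0,2,3,4,8,10}
'b' @ 1: {5,6,11,12}
'b' @ 2: {1,2,3,4,7,8,9,10,13}  ✓accept
'a' @ 3: {5,6}
'a' @ 4: {}  — state set empty
after full input: {}  (accept=1 not in)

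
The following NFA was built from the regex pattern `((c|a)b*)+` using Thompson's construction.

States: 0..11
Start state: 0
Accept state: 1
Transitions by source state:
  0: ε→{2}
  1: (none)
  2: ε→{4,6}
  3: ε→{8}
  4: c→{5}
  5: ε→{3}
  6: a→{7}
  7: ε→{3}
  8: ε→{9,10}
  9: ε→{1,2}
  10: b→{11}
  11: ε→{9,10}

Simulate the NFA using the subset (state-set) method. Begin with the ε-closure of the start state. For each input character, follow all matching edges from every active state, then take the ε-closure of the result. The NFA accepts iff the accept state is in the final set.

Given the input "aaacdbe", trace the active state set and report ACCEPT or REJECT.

initial (ε-close {0}): {0,2,4,6}
'a' @ 1: {1,2,3,4,6,7,8,9,10}  ✓accept
'a' @ 2: {1,2,3,4,6,7,8,9,10}  ✓accept
'a' @ 3: {1,2,3,4,6,7,8,9,10}  ✓accept
'c' @ 4: {1,2,3,4,5,6,8,9,10}  ✓accept
'd' @ 5: {}  — no active states
rest 'be' ignored (set empty)
after full input: {}  (accept=1 not in)

Answer: REJECT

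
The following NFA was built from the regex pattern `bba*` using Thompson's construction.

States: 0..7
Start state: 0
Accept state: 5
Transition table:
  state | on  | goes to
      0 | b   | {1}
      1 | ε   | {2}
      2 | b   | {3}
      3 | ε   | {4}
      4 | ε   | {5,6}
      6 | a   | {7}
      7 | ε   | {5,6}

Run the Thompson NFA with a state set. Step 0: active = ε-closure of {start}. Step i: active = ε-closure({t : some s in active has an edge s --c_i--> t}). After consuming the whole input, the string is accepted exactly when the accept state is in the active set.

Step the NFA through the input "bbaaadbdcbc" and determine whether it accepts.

initial (ε-close {0}): {0}
'b' @ 1: {1,2}
'b' @ 2: {3,4,5,6}  ✓accept
'a' @ 3: {5,6,7}  ✓accept
'a' @ 4: {5,6,7}  ✓accept
'a' @ 5: {5,6,7}  ✓accept
'd' @ 6: {}  — no active states
rest 'bdcbc' ignored (set empty)
end set {} — state 5 not in

Answer: REJECT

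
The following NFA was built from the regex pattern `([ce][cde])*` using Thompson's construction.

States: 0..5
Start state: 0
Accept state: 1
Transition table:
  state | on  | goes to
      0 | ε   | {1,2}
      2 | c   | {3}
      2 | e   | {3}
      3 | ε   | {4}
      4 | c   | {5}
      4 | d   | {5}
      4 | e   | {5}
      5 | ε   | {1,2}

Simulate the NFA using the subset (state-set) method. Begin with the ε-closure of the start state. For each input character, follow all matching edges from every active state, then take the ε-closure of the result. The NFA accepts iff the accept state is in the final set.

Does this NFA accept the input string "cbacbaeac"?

Answer: REJECT

Steps:
initial (ε-close {0}): {0,1,2}
'c' @ 1: {3,4}
'b' @ 2: {}  — no active states
rest 'acbaeac' ignored (set empty)
end set {} — state 1 not in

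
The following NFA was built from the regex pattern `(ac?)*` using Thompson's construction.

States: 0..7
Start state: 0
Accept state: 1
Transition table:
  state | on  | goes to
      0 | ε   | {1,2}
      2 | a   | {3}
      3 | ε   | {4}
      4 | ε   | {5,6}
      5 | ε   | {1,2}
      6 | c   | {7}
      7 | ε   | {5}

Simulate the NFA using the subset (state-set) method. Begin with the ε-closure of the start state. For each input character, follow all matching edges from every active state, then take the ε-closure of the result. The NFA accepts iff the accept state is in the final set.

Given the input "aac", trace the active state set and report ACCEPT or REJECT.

Answer: ACCEPT

Trace:
S₀ = ε-closure({0}) = {0,1,2}
'a' @ 1: {1,2,3,4,5,6}  (accept∈set)
'a' @ 2: {1,2,3,4,5,6}  (accept∈set)
'c' @ 3: {1,2,5,7}  (accept∈set)
final: {1,2,5,7}; accept 1 in set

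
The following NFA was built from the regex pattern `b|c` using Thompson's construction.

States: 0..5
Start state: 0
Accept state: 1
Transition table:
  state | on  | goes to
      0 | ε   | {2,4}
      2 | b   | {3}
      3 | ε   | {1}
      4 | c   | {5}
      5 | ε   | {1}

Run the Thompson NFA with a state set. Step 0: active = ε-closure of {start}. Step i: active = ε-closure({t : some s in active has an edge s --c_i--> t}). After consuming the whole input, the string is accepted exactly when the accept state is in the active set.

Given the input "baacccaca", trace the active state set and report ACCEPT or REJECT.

S₀ = ε-closure({0}) = {0,2,4}
'b' @ 1: {1,3}  ✓accept
'a' @ 2: {}  — dead — no transitions
rest 'acccaca' ignored (set empty)
end set {} — state 1 not in

Answer: REJECT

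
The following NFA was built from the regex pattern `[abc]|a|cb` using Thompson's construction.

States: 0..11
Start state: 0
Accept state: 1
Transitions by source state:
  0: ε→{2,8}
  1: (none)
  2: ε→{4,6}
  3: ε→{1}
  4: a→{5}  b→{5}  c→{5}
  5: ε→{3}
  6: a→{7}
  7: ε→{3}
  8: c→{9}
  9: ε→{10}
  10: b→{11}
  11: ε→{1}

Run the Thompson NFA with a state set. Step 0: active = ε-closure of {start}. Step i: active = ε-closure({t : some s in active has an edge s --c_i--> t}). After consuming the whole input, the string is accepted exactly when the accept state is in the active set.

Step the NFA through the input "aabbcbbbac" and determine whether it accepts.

Answer: REJECT

Steps:
start: ε-closure({0}) = {0,2,4,6,8}
'a' @ 1: {1,3,5,7}  [accepting]
'a' @ 2: {}  — dead — no transitions
rest 'bbcbbbac' ignored (set empty)
final: {}; accept 1 not in set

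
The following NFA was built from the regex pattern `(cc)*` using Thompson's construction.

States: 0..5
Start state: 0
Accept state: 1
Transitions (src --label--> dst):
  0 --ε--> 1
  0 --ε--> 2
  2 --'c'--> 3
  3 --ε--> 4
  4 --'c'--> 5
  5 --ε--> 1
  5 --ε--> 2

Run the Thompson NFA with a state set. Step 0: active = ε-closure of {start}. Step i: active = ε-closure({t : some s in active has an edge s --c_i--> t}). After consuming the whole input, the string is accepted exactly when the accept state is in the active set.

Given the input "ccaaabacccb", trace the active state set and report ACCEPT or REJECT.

Answer: REJECT

Trace:
S₀ = ε-closure({0}) = {0,1,2}
'c' @ 1: {3,4}
'c' @ 2: {1,2,5}  ✓accept
'a' @ 3: {}  — state set empty
rest 'aabacccb' ignored (set empty)
final: {}; accept 1 not in set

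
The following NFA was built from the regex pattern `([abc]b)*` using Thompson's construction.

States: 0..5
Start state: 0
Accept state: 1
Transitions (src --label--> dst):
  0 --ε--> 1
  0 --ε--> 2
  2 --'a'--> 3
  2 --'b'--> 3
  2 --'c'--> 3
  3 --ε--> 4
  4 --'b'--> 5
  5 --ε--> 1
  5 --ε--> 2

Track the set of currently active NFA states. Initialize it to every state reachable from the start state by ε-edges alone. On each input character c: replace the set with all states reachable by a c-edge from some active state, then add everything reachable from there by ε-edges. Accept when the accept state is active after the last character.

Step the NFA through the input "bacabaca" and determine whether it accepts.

S₀ = ε-closure({0}) = {0,1,2}
'b' @ 1: {3,4}
'a' @ 2: {}  — state set empty
rest 'cabaca' ignored (set empty)
end set {} — state 1 not in

Answer: REJECT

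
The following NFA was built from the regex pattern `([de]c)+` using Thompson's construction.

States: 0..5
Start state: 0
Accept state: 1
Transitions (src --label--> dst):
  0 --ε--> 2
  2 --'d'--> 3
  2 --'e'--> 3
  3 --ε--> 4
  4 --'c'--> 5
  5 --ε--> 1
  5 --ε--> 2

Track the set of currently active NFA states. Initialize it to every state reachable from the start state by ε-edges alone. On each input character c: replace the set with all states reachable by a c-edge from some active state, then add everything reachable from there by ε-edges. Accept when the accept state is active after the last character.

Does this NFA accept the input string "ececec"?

Answer: ACCEPT

Derivation:
start: ε-closure({0}) = {0,2}
'e' @ 1: {3,4}
'c' @ 2: {1,2,5}  (accept∈set)
'e' @ 3: {3,4}
'c' @ 4: {1,2,5}  (accept∈set)
'e' @ 5: {3,4}
'c' @ 6: {1,2,5}  (accept∈set)
end set {1,2,5} — state 1 in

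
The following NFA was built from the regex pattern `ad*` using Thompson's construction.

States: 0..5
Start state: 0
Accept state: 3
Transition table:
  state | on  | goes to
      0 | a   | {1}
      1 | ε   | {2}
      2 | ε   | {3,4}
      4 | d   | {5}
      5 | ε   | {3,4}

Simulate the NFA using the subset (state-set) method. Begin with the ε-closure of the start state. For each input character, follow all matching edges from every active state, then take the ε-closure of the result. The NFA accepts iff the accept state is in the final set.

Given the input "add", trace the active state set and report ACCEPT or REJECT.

Answer: ACCEPT

Derivation:
start: ε-closure({0}) = {0}
'a' @ 1: {1,2,3,4}  (accept∈set)
'd' @ 2: {3,4,5}  (accept∈set)
'd' @ 3: {3,4,5}  (accept∈set)
end set {3,4,5} — state 3 in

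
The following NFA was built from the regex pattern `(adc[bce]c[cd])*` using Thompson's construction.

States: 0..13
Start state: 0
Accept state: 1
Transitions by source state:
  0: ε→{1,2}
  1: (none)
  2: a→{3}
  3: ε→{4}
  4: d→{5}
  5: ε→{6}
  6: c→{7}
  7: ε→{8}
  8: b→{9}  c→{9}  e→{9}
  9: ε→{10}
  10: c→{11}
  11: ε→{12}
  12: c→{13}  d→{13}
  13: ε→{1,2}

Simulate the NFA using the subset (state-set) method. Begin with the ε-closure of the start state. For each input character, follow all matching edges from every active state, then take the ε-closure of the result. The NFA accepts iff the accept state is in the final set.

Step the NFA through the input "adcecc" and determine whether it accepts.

initial (ε-close {0}): {0,1,2}
'a' @ 1: {3,4}
'd' @ 2: {5,6}
'c' @ 3: {7,8}
'e' @ 4: {9,10}
'c' @ 5: {11,12}
'c' @ 6: {1,2,13}  [accepting]
end set {1,2,13} — state 1 in

Answer: ACCEPT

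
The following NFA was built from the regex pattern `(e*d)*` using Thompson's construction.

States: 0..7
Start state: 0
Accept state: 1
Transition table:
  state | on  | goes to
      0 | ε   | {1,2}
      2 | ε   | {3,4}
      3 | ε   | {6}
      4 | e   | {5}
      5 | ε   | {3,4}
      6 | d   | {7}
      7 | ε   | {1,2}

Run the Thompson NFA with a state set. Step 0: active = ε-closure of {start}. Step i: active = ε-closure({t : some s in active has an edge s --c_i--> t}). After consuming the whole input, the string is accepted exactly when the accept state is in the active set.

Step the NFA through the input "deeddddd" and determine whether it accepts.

initial (ε-close {0}): {0,1,2,3,4,6}
'd' @ 1: {1,2,3,4,6,7}  (accept∈set)
'e' @ 2: {3,4,5,6}
'e' @ 3: {3,4,5,6}
'd' @ 4: {1,2,3,4,6,7}  (accept∈set)
'd' @ 5: {1,2,3,4,6,7}  (accept∈set)
'd' @ 6: {1,2,3,4,6,7}  (accept∈set)
'd' @ 7: {1,2,3,4,6,7}  (accept∈set)
'd' @ 8: {1,2,3,4,6,7}  (accept∈set)
after full input: {1,2,3,4,6,7}  (accept=1 in)

Answer: ACCEPT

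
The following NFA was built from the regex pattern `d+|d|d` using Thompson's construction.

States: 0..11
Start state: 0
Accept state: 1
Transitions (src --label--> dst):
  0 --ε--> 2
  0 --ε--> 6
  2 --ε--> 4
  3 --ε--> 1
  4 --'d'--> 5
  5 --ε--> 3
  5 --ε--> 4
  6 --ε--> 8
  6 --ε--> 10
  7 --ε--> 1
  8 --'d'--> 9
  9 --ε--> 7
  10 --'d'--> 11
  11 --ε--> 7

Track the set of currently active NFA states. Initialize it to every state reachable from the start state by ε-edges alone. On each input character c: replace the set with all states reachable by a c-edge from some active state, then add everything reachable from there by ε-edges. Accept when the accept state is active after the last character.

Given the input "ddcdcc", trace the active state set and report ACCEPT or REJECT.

Answer: REJECT

Trace:
S₀ = ε-closure({0}) = {0,2,4,6,8,10}
'd' @ 1: {1,3,4,5,7,9,11}  [accepting]
'd' @ 2: {1,3,4,5}  [accepting]
'c' @ 3: {}  — dead — no transitions
rest 'dcc' ignored (set empty)
end set {} — state 1 not in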